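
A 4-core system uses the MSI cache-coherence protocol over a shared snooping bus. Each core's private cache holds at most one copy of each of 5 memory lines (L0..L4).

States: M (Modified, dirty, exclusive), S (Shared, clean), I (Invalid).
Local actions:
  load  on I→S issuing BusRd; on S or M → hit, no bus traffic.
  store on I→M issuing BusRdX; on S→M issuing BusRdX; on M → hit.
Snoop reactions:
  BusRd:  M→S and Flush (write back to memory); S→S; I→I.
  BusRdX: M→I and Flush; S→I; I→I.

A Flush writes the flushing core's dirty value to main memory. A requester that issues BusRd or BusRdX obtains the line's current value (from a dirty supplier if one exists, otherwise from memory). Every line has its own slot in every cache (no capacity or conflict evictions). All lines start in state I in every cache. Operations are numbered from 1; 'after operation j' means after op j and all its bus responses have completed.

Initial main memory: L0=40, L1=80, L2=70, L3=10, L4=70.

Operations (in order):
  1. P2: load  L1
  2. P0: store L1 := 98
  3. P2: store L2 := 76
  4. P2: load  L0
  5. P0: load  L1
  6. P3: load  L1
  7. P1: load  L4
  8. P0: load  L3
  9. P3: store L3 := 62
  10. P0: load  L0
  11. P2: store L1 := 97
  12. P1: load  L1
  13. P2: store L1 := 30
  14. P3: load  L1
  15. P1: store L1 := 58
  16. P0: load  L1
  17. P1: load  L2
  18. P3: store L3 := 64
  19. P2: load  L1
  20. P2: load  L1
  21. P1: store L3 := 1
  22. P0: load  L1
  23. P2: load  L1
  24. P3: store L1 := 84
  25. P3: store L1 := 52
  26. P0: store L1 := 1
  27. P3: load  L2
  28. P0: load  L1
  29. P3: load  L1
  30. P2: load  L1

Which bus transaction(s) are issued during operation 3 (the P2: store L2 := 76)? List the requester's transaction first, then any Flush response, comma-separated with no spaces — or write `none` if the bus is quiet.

bus = BusRdX

[1] P2: load  L1 | P0:I, P1:I, P2:S(80), P3:I | bus: BusRd
[2] P0: store L1 := 98 | P0:M(98), P1:I, P2:I, P3:I | bus: BusRdX
[3] P2: store L2 := 76 | P0:I, P1:I, P2:M(76), P3:I | bus: BusRdX
[4] P2: load  L0 | P0:I, P1:I, P2:S(40), P3:I | bus: BusRd
[5] P0: load  L1 | P0:M(98), P1:I, P2:I, P3:I | bus: none
[6] P3: load  L1 | P0:S(98), P1:I, P2:I, P3:S(98) | bus: BusRd,Flush
[7] P1: load  L4 | P0:I, P1:S(70), P2:I, P3:I | bus: BusRd
[8] P0: load  L3 | P0:S(10), P1:I, P2:I, P3:I | bus: BusRd
[9] P3: store L3 := 62 | P0:I, P1:I, P2:I, P3:M(62) | bus: BusRdX
[10] P0: load  L0 | P0:S(40), P1:I, P2:S(40), P3:I | bus: BusRd
[11] P2: store L1 := 97 | P0:I, P1:I, P2:M(97), P3:I | bus: BusRdX
[12] P1: load  L1 | P0:I, P1:S(97), P2:S(97), P3:I | bus: BusRd,Flush
[13] P2: store L1 := 30 | P0:I, P1:I, P2:M(30), P3:I | bus: BusRdX
[14] P3: load  L1 | P0:I, P1:I, P2:S(30), P3:S(30) | bus: BusRd,Flush
[15] P1: store L1 := 58 | P0:I, P1:M(58), P2:I, P3:I | bus: BusRdX
[16] P0: load  L1 | P0:S(58), P1:S(58), P2:I, P3:I | bus: BusRd,Flush
[17] P1: load  L2 | P0:I, P1:S(76), P2:S(76), P3:I | bus: BusRd,Flush
[18] P3: store L3 := 64 | P0:I, P1:I, P2:I, P3:M(64) | bus: none
[19] P2: load  L1 | P0:S(58), P1:S(58), P2:S(58), P3:I | bus: BusRd
[20] P2: load  L1 | P0:S(58), P1:S(58), P2:S(58), P3:I | bus: none
[21] P1: store L3 := 1 | P0:I, P1:M(1), P2:I, P3:I | bus: BusRdX,Flush
[22] P0: load  L1 | P0:S(58), P1:S(58), P2:S(58), P3:I | bus: none
[23] P2: load  L1 | P0:S(58), P1:S(58), P2:S(58), P3:I | bus: none
[24] P3: store L1 := 84 | P0:I, P1:I, P2:I, P3:M(84) | bus: BusRdX
[25] P3: store L1 := 52 | P0:I, P1:I, P2:I, P3:M(52) | bus: none
[26] P0: store L1 := 1 | P0:M(1), P1:I, P2:I, P3:I | bus: BusRdX,Flush
[27] P3: load  L2 | P0:I, P1:S(76), P2:S(76), P3:S(76) | bus: BusRd
[28] P0: load  L1 | P0:M(1), P1:I, P2:I, P3:I | bus: none
[29] P3: load  L1 | P0:S(1), P1:I, P2:I, P3:S(1) | bus: BusRd,Flush
[30] P2: load  L1 | P0:S(1), P1:I, P2:S(1), P3:S(1) | bus: BusRd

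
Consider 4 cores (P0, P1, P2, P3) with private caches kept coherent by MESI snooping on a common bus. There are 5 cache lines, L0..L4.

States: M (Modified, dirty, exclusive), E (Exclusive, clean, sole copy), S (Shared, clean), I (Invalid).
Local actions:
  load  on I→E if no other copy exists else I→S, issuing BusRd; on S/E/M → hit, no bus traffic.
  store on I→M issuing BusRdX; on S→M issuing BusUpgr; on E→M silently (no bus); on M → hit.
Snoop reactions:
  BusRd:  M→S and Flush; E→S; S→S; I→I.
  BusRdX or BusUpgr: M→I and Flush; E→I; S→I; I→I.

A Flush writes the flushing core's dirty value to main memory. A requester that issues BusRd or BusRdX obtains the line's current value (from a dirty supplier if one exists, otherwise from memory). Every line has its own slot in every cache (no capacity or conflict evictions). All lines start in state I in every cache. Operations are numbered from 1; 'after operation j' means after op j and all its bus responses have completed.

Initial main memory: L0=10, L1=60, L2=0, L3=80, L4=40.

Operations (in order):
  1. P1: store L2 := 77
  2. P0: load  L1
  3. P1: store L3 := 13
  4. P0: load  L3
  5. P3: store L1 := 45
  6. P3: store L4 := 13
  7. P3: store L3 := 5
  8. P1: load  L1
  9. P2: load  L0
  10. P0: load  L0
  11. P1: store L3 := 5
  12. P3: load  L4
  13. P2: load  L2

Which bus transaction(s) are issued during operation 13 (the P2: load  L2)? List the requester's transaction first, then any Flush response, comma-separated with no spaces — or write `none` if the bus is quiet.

  op1 P1: store L2 := 77 → I/M/I/I on L2; bus BusRdX; mem=0
  op2 P0: load  L1 → E/I/I/I on L1; bus BusRd; mem=60
  op3 P1: store L3 := 13 → I/M/I/I on L3; bus BusRdX; mem=80
  op4 P0: load  L3 → S/S/I/I on L3; bus BusRd Flush; mem=13
  op5 P3: store L1 := 45 → I/I/I/M on L1; bus BusRdX; mem=60
  op6 P3: store L4 := 13 → I/I/I/M on L4; bus BusRdX; mem=40
  op7 P3: store L3 := 5 → I/I/I/M on L3; bus BusRdX; mem=13
  op8 P1: load  L1 → I/S/I/S on L1; bus BusRd Flush; mem=45
  op9 P2: load  L0 → I/I/E/I on L0; bus BusRd; mem=10
  op10 P0: load  L0 → S/I/S/I on L0; bus BusRd; mem=10
  op11 P1: store L3 := 5 → I/M/I/I on L3; bus BusRdX Flush; mem=5
  op12 P3: load  L4 → I/I/I/M on L4; bus (none); mem=40
  op13 P2: load  L2 → I/S/S/I on L2; bus BusRd Flush; mem=77

bus = BusRd,Flush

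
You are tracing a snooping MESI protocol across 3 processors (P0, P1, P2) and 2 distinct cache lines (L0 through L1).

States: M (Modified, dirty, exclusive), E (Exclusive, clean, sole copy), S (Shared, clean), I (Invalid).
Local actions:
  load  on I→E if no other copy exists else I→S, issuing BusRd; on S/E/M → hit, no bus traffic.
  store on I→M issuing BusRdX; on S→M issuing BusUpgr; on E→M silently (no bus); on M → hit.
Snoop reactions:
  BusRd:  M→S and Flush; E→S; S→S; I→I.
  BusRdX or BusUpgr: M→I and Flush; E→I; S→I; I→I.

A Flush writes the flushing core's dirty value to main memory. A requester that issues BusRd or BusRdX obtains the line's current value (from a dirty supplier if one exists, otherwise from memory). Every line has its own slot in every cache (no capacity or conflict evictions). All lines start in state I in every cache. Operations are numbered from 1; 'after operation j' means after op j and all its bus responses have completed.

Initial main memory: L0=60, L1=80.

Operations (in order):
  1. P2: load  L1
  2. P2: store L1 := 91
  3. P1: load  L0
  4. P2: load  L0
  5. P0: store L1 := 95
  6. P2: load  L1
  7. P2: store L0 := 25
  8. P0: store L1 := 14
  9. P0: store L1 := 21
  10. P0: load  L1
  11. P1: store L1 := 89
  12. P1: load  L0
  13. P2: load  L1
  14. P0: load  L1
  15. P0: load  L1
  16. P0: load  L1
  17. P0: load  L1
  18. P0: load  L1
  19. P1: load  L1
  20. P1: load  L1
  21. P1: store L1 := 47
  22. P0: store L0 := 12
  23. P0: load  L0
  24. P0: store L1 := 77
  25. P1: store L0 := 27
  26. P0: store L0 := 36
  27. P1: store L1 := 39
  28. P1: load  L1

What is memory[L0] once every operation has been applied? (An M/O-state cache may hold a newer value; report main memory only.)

1. P2: load  L1  bus=[BusRd]  L1: P0=I P1=I P2=E  mem[L1]=80
2. P2: store L1 := 91  bus=[-]  L1: P0=I P1=I P2=M  mem[L1]=80
3. P1: load  L0  bus=[BusRd]  L0: P0=I P1=E P2=I  mem[L0]=60
4. P2: load  L0  bus=[BusRd]  L0: P0=I P1=S P2=S  mem[L0]=60
5. P0: store L1 := 95  bus=[BusRdX,Flush]  L1: P0=M P1=I P2=I  mem[L1]=91
6. P2: load  L1  bus=[BusRd,Flush]  L1: P0=S P1=I P2=S  mem[L1]=95
7. P2: store L0 := 25  bus=[BusUpgr]  L0: P0=I P1=I P2=M  mem[L0]=60
8. P0: store L1 := 14  bus=[BusUpgr]  L1: P0=M P1=I P2=I  mem[L1]=95
9. P0: store L1 := 21  bus=[-]  L1: P0=M P1=I P2=I  mem[L1]=95
10. P0: load  L1  bus=[-]  L1: P0=M P1=I P2=I  mem[L1]=95
11. P1: store L1 := 89  bus=[BusRdX,Flush]  L1: P0=I P1=M P2=I  mem[L1]=21
12. P1: load  L0  bus=[BusRd,Flush]  L0: P0=I P1=S P2=S  mem[L0]=25
13. P2: load  L1  bus=[BusRd,Flush]  L1: P0=I P1=S P2=S  mem[L1]=89
14. P0: load  L1  bus=[BusRd]  L1: P0=S P1=S P2=S  mem[L1]=89
15. P0: load  L1  bus=[-]  L1: P0=S P1=S P2=S  mem[L1]=89
16. P0: load  L1  bus=[-]  L1: P0=S P1=S P2=S  mem[L1]=89
17. P0: load  L1  bus=[-]  L1: P0=S P1=S P2=S  mem[L1]=89
18. P0: load  L1  bus=[-]  L1: P0=S P1=S P2=S  mem[L1]=89
19. P1: load  L1  bus=[-]  L1: P0=S P1=S P2=S  mem[L1]=89
20. P1: load  L1  bus=[-]  L1: P0=S P1=S P2=S  mem[L1]=89
21. P1: store L1 := 47  bus=[BusUpgr]  L1: P0=I P1=M P2=I  mem[L1]=89
22. P0: store L0 := 12  bus=[BusRdX]  L0: P0=M P1=I P2=I  mem[L0]=25
23. P0: load  L0  bus=[-]  L0: P0=M P1=I P2=I  mem[L0]=25
24. P0: store L1 := 77  bus=[BusRdX,Flush]  L1: P0=M P1=I P2=I  mem[L1]=47
25. P1: store L0 := 27  bus=[BusRdX,Flush]  L0: P0=I P1=M P2=I  mem[L0]=12
26. P0: store L0 := 36  bus=[BusRdX,Flush]  L0: P0=M P1=I P2=I  mem[L0]=27
27. P1: store L1 := 39  bus=[BusRdX,Flush]  L1: P0=I P1=M P2=I  mem[L1]=77
28. P1: load  L1  bus=[-]  L1: P0=I P1=M P2=I  mem[L1]=77

memory[L0] = 27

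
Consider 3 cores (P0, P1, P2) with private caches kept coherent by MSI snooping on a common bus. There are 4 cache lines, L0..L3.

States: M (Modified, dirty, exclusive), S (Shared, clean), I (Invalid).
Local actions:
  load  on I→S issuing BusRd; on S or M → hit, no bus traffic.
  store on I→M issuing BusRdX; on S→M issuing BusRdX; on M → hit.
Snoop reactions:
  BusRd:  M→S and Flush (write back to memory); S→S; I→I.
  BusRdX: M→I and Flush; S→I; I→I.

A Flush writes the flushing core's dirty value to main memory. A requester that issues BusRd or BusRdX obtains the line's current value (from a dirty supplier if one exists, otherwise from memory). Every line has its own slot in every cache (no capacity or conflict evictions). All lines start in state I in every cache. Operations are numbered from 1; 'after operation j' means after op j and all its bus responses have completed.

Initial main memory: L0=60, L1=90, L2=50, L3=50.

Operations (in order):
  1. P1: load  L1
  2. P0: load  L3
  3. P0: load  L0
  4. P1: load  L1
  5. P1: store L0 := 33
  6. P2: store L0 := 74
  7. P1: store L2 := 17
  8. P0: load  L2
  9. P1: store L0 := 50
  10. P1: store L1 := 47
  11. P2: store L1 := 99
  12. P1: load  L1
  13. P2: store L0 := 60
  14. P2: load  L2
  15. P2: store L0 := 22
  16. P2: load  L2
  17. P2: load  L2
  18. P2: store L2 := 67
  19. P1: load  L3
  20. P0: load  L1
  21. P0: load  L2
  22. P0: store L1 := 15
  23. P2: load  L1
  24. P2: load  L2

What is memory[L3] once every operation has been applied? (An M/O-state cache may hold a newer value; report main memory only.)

memory[L3] = 50

1. P1: load  L1  bus=[BusRd]  L1: P0=I P1=S P2=I  mem[L1]=90
2. P0: load  L3  bus=[BusRd]  L3: P0=S P1=I P2=I  mem[L3]=50
3. P0: load  L0  bus=[BusRd]  L0: P0=S P1=I P2=I  mem[L0]=60
4. P1: load  L1  bus=[-]  L1: P0=I P1=S P2=I  mem[L1]=90
5. P1: store L0 := 33  bus=[BusRdX]  L0: P0=I P1=M P2=I  mem[L0]=60
6. P2: store L0 := 74  bus=[BusRdX,Flush]  L0: P0=I P1=I P2=M  mem[L0]=33
7. P1: store L2 := 17  bus=[BusRdX]  L2: P0=I P1=M P2=I  mem[L2]=50
8. P0: load  L2  bus=[BusRd,Flush]  L2: P0=S P1=S P2=I  mem[L2]=17
9. P1: store L0 := 50  bus=[BusRdX,Flush]  L0: P0=I P1=M P2=I  mem[L0]=74
10. P1: store L1 := 47  bus=[BusRdX]  L1: P0=I P1=M P2=I  mem[L1]=90
11. P2: store L1 := 99  bus=[BusRdX,Flush]  L1: P0=I P1=I P2=M  mem[L1]=47
12. P1: load  L1  bus=[BusRd,Flush]  L1: P0=I P1=S P2=S  mem[L1]=99
13. P2: store L0 := 60  bus=[BusRdX,Flush]  L0: P0=I P1=I P2=M  mem[L0]=50
14. P2: load  L2  bus=[BusRd]  L2: P0=S P1=S P2=S  mem[L2]=17
15. P2: store L0 := 22  bus=[-]  L0: P0=I P1=I P2=M  mem[L0]=50
16. P2: load  L2  bus=[-]  L2: P0=S P1=S P2=S  mem[L2]=17
17. P2: load  L2  bus=[-]  L2: P0=S P1=S P2=S  mem[L2]=17
18. P2: store L2 := 67  bus=[BusRdX]  L2: P0=I P1=I P2=M  mem[L2]=17
19. P1: load  L3  bus=[BusRd]  L3: P0=S P1=S P2=I  mem[L3]=50
20. P0: load  L1  bus=[BusRd]  L1: P0=S P1=S P2=S  mem[L1]=99
21. P0: load  L2  bus=[BusRd,Flush]  L2: P0=S P1=I P2=S  mem[L2]=67
22. P0: store L1 := 15  bus=[BusRdX]  L1: P0=M P1=I P2=I  mem[L1]=99
23. P2: load  L1  bus=[BusRd,Flush]  L1: P0=S P1=I P2=S  mem[L1]=15
24. P2: load  L2  bus=[-]  L2: P0=S P1=I P2=S  mem[L2]=67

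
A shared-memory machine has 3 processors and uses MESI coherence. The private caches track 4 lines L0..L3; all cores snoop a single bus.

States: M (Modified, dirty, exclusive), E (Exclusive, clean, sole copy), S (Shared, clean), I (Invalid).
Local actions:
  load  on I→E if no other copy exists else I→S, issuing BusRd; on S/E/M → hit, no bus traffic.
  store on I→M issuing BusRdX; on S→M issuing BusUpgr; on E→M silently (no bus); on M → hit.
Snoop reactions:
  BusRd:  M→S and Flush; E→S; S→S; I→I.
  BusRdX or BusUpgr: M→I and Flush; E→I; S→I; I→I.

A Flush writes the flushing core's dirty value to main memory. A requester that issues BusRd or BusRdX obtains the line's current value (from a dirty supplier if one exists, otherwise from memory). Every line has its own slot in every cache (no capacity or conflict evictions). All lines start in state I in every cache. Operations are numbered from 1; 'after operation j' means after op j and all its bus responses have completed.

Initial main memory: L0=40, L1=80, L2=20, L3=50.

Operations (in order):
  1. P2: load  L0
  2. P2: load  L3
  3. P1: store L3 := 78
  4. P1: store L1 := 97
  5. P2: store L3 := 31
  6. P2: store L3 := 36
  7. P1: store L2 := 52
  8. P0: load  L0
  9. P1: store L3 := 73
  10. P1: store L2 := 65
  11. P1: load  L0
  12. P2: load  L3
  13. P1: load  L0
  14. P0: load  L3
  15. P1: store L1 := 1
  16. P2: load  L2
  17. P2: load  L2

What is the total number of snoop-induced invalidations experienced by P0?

[1] P2: load  L0 | P0:I, P1:I, P2:E(40) | bus: BusRd
[2] P2: load  L3 | P0:I, P1:I, P2:E(50) | bus: BusRd
[3] P1: store L3 := 78 | P0:I, P1:M(78), P2:I | bus: BusRdX
[4] P1: store L1 := 97 | P0:I, P1:M(97), P2:I | bus: BusRdX
[5] P2: store L3 := 31 | P0:I, P1:I, P2:M(31) | bus: BusRdX,Flush
[6] P2: store L3 := 36 | P0:I, P1:I, P2:M(36) | bus: none
[7] P1: store L2 := 52 | P0:I, P1:M(52), P2:I | bus: BusRdX
[8] P0: load  L0 | P0:S(40), P1:I, P2:S(40) | bus: BusRd
[9] P1: store L3 := 73 | P0:I, P1:M(73), P2:I | bus: BusRdX,Flush
[10] P1: store L2 := 65 | P0:I, P1:M(65), P2:I | bus: none
[11] P1: load  L0 | P0:S(40), P1:S(40), P2:S(40) | bus: BusRd
[12] P2: load  L3 | P0:I, P1:S(73), P2:S(73) | bus: BusRd,Flush
[13] P1: load  L0 | P0:S(40), P1:S(40), P2:S(40) | bus: none
[14] P0: load  L3 | P0:S(73), P1:S(73), P2:S(73) | bus: BusRd
[15] P1: store L1 := 1 | P0:I, P1:M(1), P2:I | bus: none
[16] P2: load  L2 | P0:I, P1:S(65), P2:S(65) | bus: BusRd,Flush
[17] P2: load  L2 | P0:I, P1:S(65), P2:S(65) | bus: none

invalidations = 0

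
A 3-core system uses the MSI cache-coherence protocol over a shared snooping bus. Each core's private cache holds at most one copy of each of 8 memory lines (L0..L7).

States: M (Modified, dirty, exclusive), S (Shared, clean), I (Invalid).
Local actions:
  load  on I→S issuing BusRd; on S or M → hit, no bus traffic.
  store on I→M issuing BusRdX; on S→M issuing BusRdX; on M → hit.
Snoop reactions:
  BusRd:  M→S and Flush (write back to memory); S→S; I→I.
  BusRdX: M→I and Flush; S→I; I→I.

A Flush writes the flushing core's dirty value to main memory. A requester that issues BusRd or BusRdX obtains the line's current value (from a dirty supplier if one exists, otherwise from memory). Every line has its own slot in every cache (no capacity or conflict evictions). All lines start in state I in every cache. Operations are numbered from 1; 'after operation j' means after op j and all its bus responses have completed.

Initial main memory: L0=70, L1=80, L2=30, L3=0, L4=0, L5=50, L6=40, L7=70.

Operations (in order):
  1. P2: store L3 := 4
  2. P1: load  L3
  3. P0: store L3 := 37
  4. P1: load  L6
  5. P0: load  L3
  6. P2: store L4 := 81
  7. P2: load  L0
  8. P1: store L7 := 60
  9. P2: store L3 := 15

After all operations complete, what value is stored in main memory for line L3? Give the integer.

memory[L3] = 37

  op1 P2: store L3 := 4 → I/I/M on L3; bus BusRdX; mem=0
  op2 P1: load  L3 → I/S/S on L3; bus BusRd Flush; mem=4
  op3 P0: store L3 := 37 → M/I/I on L3; bus BusRdX; mem=4
  op4 P1: load  L6 → I/S/I on L6; bus BusRd; mem=40
  op5 P0: load  L3 → M/I/I on L3; bus (none); mem=4
  op6 P2: store L4 := 81 → I/I/M on L4; bus BusRdX; mem=0
  op7 P2: load  L0 → I/I/S on L0; bus BusRd; mem=70
  op8 P1: store L7 := 60 → I/M/I on L7; bus BusRdX; mem=70
  op9 P2: store L3 := 15 → I/I/M on L3; bus BusRdX Flush; mem=37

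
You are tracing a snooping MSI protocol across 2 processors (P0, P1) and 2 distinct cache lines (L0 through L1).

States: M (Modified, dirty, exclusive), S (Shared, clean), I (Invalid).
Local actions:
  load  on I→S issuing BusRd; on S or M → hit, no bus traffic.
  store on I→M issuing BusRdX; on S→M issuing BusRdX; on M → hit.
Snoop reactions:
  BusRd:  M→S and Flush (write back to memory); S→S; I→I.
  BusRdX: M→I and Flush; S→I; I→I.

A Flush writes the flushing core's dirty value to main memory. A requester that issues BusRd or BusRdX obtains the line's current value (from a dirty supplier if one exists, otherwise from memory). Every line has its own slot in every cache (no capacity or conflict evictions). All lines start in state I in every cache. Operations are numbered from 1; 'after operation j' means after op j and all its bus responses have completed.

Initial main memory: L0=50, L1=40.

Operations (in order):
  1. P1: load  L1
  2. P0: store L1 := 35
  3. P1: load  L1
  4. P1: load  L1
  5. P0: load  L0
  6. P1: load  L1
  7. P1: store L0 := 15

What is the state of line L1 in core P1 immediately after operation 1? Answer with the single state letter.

state = S

step 1: P1: load  L1  ⟶  IS  (L1)  txn=BusRd  M[L1]=40
step 2: P0: store L1 := 35  ⟶  MI  (L1)  txn=BusRdX  M[L1]=40
step 3: P1: load  L1  ⟶  SS  (L1)  txn=BusRd+Flush  M[L1]=35
step 4: P1: load  L1  ⟶  SS  (L1)  txn=∅  M[L1]=35
step 5: P0: load  L0  ⟶  SI  (L0)  txn=BusRd  M[L0]=50
step 6: P1: load  L1  ⟶  SS  (L1)  txn=∅  M[L1]=35
step 7: P1: store L0 := 15  ⟶  IM  (L0)  txn=BusRdX  M[L0]=50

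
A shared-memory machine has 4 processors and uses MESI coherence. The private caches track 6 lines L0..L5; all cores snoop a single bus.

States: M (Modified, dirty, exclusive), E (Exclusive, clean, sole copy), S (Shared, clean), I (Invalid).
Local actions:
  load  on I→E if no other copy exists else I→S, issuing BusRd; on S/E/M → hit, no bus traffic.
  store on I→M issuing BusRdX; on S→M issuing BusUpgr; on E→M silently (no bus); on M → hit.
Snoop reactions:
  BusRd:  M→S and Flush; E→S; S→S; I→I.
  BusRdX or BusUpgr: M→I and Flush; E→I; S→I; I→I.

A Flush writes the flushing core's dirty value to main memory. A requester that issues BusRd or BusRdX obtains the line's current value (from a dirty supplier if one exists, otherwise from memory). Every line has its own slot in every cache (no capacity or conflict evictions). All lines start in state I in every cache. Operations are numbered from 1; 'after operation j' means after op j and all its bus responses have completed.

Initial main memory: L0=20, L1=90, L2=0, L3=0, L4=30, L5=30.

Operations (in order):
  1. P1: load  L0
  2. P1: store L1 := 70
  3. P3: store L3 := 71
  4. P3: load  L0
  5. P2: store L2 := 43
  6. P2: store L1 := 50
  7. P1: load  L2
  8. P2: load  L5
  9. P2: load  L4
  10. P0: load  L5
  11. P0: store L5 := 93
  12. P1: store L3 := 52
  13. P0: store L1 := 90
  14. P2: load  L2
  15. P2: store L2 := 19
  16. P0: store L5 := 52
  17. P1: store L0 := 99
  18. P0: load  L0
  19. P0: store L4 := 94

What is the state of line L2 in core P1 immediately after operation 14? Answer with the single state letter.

state = S

1. P1: load  L0  bus=[BusRd]  L0: P0=I P1=E P2=I P3=I  mem[L0]=20
2. P1: store L1 := 70  bus=[BusRdX]  L1: P0=I P1=M P2=I P3=I  mem[L1]=90
3. P3: store L3 := 71  bus=[BusRdX]  L3: P0=I P1=I P2=I P3=M  mem[L3]=0
4. P3: load  L0  bus=[BusRd]  L0: P0=I P1=S P2=I P3=S  mem[L0]=20
5. P2: store L2 := 43  bus=[BusRdX]  L2: P0=I P1=I P2=M P3=I  mem[L2]=0
6. P2: store L1 := 50  bus=[BusRdX,Flush]  L1: P0=I P1=I P2=M P3=I  mem[L1]=70
7. P1: load  L2  bus=[BusRd,Flush]  L2: P0=I P1=S P2=S P3=I  mem[L2]=43
8. P2: load  L5  bus=[BusRd]  L5: P0=I P1=I P2=E P3=I  mem[L5]=30
9. P2: load  L4  bus=[BusRd]  L4: P0=I P1=I P2=E P3=I  mem[L4]=30
10. P0: load  L5  bus=[BusRd]  L5: P0=S P1=I P2=S P3=I  mem[L5]=30
11. P0: store L5 := 93  bus=[BusUpgr]  L5: P0=M P1=I P2=I P3=I  mem[L5]=30
12. P1: store L3 := 52  bus=[BusRdX,Flush]  L3: P0=I P1=M P2=I P3=I  mem[L3]=71
13. P0: store L1 := 90  bus=[BusRdX,Flush]  L1: P0=M P1=I P2=I P3=I  mem[L1]=50
14. P2: load  L2  bus=[-]  L2: P0=I P1=S P2=S P3=I  mem[L2]=43
15. P2: store L2 := 19  bus=[BusUpgr]  L2: P0=I P1=I P2=M P3=I  mem[L2]=43
16. P0: store L5 := 52  bus=[-]  L5: P0=M P1=I P2=I P3=I  mem[L5]=30
17. P1: store L0 := 99  bus=[BusUpgr]  L0: P0=I P1=M P2=I P3=I  mem[L0]=20
18. P0: load  L0  bus=[BusRd,Flush]  L0: P0=S P1=S P2=I P3=I  mem[L0]=99
19. P0: store L4 := 94  bus=[BusRdX]  L4: P0=M P1=I P2=I P3=I  mem[L4]=30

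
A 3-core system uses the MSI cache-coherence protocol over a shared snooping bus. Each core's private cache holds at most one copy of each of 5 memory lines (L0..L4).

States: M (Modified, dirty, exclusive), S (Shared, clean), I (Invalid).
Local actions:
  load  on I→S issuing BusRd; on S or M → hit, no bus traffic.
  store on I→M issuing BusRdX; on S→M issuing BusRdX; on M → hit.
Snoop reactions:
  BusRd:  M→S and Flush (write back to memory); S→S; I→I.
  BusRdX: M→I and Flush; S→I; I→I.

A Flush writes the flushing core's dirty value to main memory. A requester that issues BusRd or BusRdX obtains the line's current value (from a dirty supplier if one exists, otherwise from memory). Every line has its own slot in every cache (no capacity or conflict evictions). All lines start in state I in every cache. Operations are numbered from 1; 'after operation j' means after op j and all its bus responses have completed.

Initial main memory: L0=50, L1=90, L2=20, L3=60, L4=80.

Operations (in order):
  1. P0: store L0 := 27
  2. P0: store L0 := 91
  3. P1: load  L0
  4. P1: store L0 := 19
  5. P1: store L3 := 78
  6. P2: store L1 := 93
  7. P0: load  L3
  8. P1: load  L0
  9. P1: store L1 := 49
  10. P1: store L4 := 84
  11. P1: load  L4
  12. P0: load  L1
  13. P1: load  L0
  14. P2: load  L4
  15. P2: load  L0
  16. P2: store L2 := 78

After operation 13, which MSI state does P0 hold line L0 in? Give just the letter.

state = I

1. P0: store L0 := 27  bus=[BusRdX]  L0: P0=M P1=I P2=I  mem[L0]=50
2. P0: store L0 := 91  bus=[-]  L0: P0=M P1=I P2=I  mem[L0]=50
3. P1: load  L0  bus=[BusRd,Flush]  L0: P0=S P1=S P2=I  mem[L0]=91
4. P1: store L0 := 19  bus=[BusRdX]  L0: P0=I P1=M P2=I  mem[L0]=91
5. P1: store L3 := 78  bus=[BusRdX]  L3: P0=I P1=M P2=I  mem[L3]=60
6. P2: store L1 := 93  bus=[BusRdX]  L1: P0=I P1=I P2=M  mem[L1]=90
7. P0: load  L3  bus=[BusRd,Flush]  L3: P0=S P1=S P2=I  mem[L3]=78
8. P1: load  L0  bus=[-]  L0: P0=I P1=M P2=I  mem[L0]=91
9. P1: store L1 := 49  bus=[BusRdX,Flush]  L1: P0=I P1=M P2=I  mem[L1]=93
10. P1: store L4 := 84  bus=[BusRdX]  L4: P0=I P1=M P2=I  mem[L4]=80
11. P1: load  L4  bus=[-]  L4: P0=I P1=M P2=I  mem[L4]=80
12. P0: load  L1  bus=[BusRd,Flush]  L1: P0=S P1=S P2=I  mem[L1]=49
13. P1: load  L0  bus=[-]  L0: P0=I P1=M P2=I  mem[L0]=91
14. P2: load  L4  bus=[BusRd,Flush]  L4: P0=I P1=S P2=S  mem[L4]=84
15. P2: load  L0  bus=[BusRd,Flush]  L0: P0=I P1=S P2=S  mem[L0]=19
16. P2: store L2 := 78  bus=[BusRdX]  L2: P0=I P1=I P2=M  mem[L2]=20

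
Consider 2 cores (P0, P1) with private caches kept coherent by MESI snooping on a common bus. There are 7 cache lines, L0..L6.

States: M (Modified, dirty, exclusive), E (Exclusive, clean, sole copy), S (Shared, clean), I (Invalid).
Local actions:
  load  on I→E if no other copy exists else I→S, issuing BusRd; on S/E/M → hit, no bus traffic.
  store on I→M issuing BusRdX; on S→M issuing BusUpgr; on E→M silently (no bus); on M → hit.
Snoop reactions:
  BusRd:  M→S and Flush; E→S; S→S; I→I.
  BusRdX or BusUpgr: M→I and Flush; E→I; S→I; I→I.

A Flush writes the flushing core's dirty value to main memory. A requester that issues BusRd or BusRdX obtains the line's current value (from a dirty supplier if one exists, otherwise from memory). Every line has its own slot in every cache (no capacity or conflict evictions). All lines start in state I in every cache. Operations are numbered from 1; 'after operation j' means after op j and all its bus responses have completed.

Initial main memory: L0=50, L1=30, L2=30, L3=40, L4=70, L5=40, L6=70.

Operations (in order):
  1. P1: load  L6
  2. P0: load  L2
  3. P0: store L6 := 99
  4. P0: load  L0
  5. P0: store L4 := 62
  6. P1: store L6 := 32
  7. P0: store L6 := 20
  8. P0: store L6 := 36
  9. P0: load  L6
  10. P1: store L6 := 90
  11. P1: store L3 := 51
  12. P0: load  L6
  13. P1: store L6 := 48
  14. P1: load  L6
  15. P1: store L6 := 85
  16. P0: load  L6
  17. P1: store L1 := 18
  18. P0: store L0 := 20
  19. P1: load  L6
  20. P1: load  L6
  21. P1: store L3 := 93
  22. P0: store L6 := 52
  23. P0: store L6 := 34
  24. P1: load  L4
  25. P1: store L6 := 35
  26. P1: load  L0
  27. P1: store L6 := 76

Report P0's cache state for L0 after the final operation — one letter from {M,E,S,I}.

  op1 P1: load  L6 → I/E on L6; bus BusRd; mem=70
  op2 P0: load  L2 → E/I on L2; bus BusRd; mem=30
  op3 P0: store L6 := 99 → M/I on L6; bus BusRdX; mem=70
  op4 P0: load  L0 → E/I on L0; bus BusRd; mem=50
  op5 P0: store L4 := 62 → M/I on L4; bus BusRdX; mem=70
  op6 P1: store L6 := 32 → I/M on L6; bus BusRdX Flush; mem=99
  op7 P0: store L6 := 20 → M/I on L6; bus BusRdX Flush; mem=32
  op8 P0: store L6 := 36 → M/I on L6; bus (none); mem=32
  op9 P0: load  L6 → M/I on L6; bus (none); mem=32
  op10 P1: store L6 := 90 → I/M on L6; bus BusRdX Flush; mem=36
  op11 P1: store L3 := 51 → I/M on L3; bus BusRdX; mem=40
  op12 P0: load  L6 → S/S on L6; bus BusRd Flush; mem=90
  op13 P1: store L6 := 48 → I/M on L6; bus BusUpgr; mem=90
  op14 P1: load  L6 → I/M on L6; bus (none); mem=90
  op15 P1: store L6 := 85 → I/M on L6; bus (none); mem=90
  op16 P0: load  L6 → S/S on L6; bus BusRd Flush; mem=85
  op17 P1: store L1 := 18 → I/M on L1; bus BusRdX; mem=30
  op18 P0: store L0 := 20 → M/I on L0; bus (none); mem=50
  op19 P1: load  L6 → S/S on L6; bus (none); mem=85
  op20 P1: load  L6 → S/S on L6; bus (none); mem=85
  op21 P1: store L3 := 93 → I/M on L3; bus (none); mem=40
  op22 P0: store L6 := 52 → M/I on L6; bus BusUpgr; mem=85
  op23 P0: store L6 := 34 → M/I on L6; bus (none); mem=85
  op24 P1: load  L4 → S/S on L4; bus BusRd Flush; mem=62
  op25 P1: store L6 := 35 → I/M on L6; bus BusRdX Flush; mem=34
  op26 P1: load  L0 → S/S on L0; bus BusRd Flush; mem=20
  op27 P1: store L6 := 76 → I/M on L6; bus (none); mem=34

state = S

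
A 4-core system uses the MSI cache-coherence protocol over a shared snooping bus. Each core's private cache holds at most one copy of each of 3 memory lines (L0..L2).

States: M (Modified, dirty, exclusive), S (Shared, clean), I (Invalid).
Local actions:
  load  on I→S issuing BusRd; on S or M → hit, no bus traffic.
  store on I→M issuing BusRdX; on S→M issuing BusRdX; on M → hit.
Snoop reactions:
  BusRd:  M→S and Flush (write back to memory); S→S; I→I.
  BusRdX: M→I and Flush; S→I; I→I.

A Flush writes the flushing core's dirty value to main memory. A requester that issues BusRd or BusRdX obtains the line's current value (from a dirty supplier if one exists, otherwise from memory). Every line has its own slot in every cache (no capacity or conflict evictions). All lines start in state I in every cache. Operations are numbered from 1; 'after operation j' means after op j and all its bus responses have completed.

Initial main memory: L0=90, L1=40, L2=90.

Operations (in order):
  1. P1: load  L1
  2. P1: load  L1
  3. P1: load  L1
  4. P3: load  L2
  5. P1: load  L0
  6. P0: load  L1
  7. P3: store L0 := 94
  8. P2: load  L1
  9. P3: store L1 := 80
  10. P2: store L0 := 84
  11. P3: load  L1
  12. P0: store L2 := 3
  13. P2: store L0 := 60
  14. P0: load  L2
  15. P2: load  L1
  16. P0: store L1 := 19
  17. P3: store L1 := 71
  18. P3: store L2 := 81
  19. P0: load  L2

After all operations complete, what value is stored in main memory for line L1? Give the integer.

step 1: P1: load  L1  ⟶  ISII  (L1)  txn=BusRd  M[L1]=40
step 2: P1: load  L1  ⟶  ISII  (L1)  txn=∅  M[L1]=40
step 3: P1: load  L1  ⟶  ISII  (L1)  txn=∅  M[L1]=40
step 4: P3: load  L2  ⟶  IIIS  (L2)  txn=BusRd  M[L2]=90
step 5: P1: load  L0  ⟶  ISII  (L0)  txn=BusRd  M[L0]=90
step 6: P0: load  L1  ⟶  SSII  (L1)  txn=BusRd  M[L1]=40
step 7: P3: store L0 := 94  ⟶  IIIM  (L0)  txn=BusRdX  M[L0]=90
step 8: P2: load  L1  ⟶  SSSI  (L1)  txn=BusRd  M[L1]=40
step 9: P3: store L1 := 80  ⟶  IIIM  (L1)  txn=BusRdX  M[L1]=40
step 10: P2: store L0 := 84  ⟶  IIMI  (L0)  txn=BusRdX+Flush  M[L0]=94
step 11: P3: load  L1  ⟶  IIIM  (L1)  txn=∅  M[L1]=40
step 12: P0: store L2 := 3  ⟶  MIII  (L2)  txn=BusRdX  M[L2]=90
step 13: P2: store L0 := 60  ⟶  IIMI  (L0)  txn=∅  M[L0]=94
step 14: P0: load  L2  ⟶  MIII  (L2)  txn=∅  M[L2]=90
step 15: P2: load  L1  ⟶  IISS  (L1)  txn=BusRd+Flush  M[L1]=80
step 16: P0: store L1 := 19  ⟶  MIII  (L1)  txn=BusRdX  M[L1]=80
step 17: P3: store L1 := 71  ⟶  IIIM  (L1)  txn=BusRdX+Flush  M[L1]=19
step 18: P3: store L2 := 81  ⟶  IIIM  (L2)  txn=BusRdX+Flush  M[L2]=3
step 19: P0: load  L2  ⟶  SIIS  (L2)  txn=BusRd+Flush  M[L2]=81

memory[L1] = 19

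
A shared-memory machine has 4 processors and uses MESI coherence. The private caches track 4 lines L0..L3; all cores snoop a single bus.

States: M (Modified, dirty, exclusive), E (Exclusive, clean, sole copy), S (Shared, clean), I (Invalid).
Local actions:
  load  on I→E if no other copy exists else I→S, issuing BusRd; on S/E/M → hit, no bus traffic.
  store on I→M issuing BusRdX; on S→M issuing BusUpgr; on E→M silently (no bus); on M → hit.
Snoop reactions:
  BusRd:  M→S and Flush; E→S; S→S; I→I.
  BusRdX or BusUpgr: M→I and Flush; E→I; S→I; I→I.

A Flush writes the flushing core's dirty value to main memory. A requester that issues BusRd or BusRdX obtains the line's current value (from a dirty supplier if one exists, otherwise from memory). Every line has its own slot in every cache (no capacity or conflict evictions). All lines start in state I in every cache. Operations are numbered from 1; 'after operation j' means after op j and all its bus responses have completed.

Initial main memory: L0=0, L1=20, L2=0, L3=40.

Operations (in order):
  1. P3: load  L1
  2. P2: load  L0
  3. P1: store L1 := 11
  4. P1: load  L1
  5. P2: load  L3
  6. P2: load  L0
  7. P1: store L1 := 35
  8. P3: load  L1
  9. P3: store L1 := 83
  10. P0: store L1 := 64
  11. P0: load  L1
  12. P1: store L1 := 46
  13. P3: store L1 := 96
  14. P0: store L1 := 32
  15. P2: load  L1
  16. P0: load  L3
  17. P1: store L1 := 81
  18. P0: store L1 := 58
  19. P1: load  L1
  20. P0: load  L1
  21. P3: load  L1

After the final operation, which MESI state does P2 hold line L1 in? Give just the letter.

state = I

  op1 P3: load  L1 → I/I/I/E on L1; bus BusRd; mem=20
  op2 P2: load  L0 → I/I/E/I on L0; bus BusRd; mem=0
  op3 P1: store L1 := 11 → I/M/I/I on L1; bus BusRdX; mem=20
  op4 P1: load  L1 → I/M/I/I on L1; bus (none); mem=20
  op5 P2: load  L3 → I/I/E/I on L3; bus BusRd; mem=40
  op6 P2: load  L0 → I/I/E/I on L0; bus (none); mem=0
  op7 P1: store L1 := 35 → I/M/I/I on L1; bus (none); mem=20
  op8 P3: load  L1 → I/S/I/S on L1; bus BusRd Flush; mem=35
  op9 P3: store L1 := 83 → I/I/I/M on L1; bus BusUpgr; mem=35
  op10 P0: store L1 := 64 → M/I/I/I on L1; bus BusRdX Flush; mem=83
  op11 P0: load  L1 → M/I/I/I on L1; bus (none); mem=83
  op12 P1: store L1 := 46 → I/M/I/I on L1; bus BusRdX Flush; mem=64
  op13 P3: store L1 := 96 → I/I/I/M on L1; bus BusRdX Flush; mem=46
  op14 P0: store L1 := 32 → M/I/I/I on L1; bus BusRdX Flush; mem=96
  op15 P2: load  L1 → S/I/S/I on L1; bus BusRd Flush; mem=32
  op16 P0: load  L3 → S/I/S/I on L3; bus BusRd; mem=40
  op17 P1: store L1 := 81 → I/M/I/I on L1; bus BusRdX; mem=32
  op18 P0: store L1 := 58 → M/I/I/I on L1; bus BusRdX Flush; mem=81
  op19 P1: load  L1 → S/S/I/I on L1; bus BusRd Flush; mem=58
  op20 P0: load  L1 → S/S/I/I on L1; bus (none); mem=58
  op21 P3: load  L1 → S/S/I/S on L1; bus BusRd; mem=58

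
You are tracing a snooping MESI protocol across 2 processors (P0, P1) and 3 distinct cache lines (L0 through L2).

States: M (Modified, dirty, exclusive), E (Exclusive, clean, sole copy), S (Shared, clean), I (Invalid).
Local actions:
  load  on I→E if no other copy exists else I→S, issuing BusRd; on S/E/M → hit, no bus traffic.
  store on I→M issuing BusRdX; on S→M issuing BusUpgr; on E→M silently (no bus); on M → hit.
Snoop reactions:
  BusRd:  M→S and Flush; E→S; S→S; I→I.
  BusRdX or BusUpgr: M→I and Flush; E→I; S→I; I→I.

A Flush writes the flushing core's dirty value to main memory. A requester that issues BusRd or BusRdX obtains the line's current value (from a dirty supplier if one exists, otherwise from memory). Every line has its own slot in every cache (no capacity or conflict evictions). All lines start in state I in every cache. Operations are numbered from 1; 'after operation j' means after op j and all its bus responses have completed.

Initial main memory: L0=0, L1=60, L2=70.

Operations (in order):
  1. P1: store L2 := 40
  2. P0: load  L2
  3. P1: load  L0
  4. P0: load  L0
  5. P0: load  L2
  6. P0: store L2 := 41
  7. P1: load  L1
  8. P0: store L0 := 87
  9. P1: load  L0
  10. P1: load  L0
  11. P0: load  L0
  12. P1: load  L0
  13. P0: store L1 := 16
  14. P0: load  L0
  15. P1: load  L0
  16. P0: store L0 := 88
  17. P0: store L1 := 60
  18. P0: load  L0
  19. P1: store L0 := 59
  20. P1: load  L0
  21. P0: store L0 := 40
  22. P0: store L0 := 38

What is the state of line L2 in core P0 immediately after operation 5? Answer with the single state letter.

state = S

[1] P1: store L2 := 40 | P0:I, P1:M(40) | bus: BusRdX
[2] P0: load  L2 | P0:S(40), P1:S(40) | bus: BusRd,Flush
[3] P1: load  L0 | P0:I, P1:E(0) | bus: BusRd
[4] P0: load  L0 | P0:S(0), P1:S(0) | bus: BusRd
[5] P0: load  L2 | P0:S(40), P1:S(40) | bus: none
[6] P0: store L2 := 41 | P0:M(41), P1:I | bus: BusUpgr
[7] P1: load  L1 | P0:I, P1:E(60) | bus: BusRd
[8] P0: store L0 := 87 | P0:M(87), P1:I | bus: BusUpgr
[9] P1: load  L0 | P0:S(87), P1:S(87) | bus: BusRd,Flush
[10] P1: load  L0 | P0:S(87), P1:S(87) | bus: none
[11] P0: load  L0 | P0:S(87), P1:S(87) | bus: none
[12] P1: load  L0 | P0:S(87), P1:S(87) | bus: none
[13] P0: store L1 := 16 | P0:M(16), P1:I | bus: BusRdX
[14] P0: load  L0 | P0:S(87), P1:S(87) | bus: none
[15] P1: load  L0 | P0:S(87), P1:S(87) | bus: none
[16] P0: store L0 := 88 | P0:M(88), P1:I | bus: BusUpgr
[17] P0: store L1 := 60 | P0:M(60), P1:I | bus: none
[18] P0: load  L0 | P0:M(88), P1:I | bus: none
[19] P1: store L0 := 59 | P0:I, P1:M(59) | bus: BusRdX,Flush
[20] P1: load  L0 | P0:I, P1:M(59) | bus: none
[21] P0: store L0 := 40 | P0:M(40), P1:I | bus: BusRdX,Flush
[22] P0: store L0 := 38 | P0:M(38), P1:I | bus: none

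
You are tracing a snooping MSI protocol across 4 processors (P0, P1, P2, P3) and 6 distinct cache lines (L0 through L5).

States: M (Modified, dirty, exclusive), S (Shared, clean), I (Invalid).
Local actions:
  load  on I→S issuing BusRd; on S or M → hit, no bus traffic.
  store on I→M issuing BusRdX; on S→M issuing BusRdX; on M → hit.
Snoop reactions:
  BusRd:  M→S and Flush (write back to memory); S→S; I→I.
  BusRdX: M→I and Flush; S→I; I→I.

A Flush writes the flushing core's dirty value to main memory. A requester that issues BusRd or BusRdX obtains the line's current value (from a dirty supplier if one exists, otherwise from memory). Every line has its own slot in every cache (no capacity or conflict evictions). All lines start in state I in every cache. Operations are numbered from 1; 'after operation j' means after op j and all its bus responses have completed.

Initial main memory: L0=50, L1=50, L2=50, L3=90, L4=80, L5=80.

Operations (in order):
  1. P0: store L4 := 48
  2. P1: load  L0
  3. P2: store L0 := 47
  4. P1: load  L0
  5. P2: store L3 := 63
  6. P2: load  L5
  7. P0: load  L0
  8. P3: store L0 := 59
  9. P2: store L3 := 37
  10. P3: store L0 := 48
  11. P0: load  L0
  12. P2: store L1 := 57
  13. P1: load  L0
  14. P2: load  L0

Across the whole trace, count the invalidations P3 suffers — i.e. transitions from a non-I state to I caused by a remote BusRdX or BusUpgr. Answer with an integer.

step 1: P0: store L4 := 48  ⟶  MIII  (L4)  txn=BusRdX  M[L4]=80
step 2: P1: load  L0  ⟶  ISII  (L0)  txn=BusRd  M[L0]=50
step 3: P2: store L0 := 47  ⟶  IIMI  (L0)  txn=BusRdX  M[L0]=50
step 4: P1: load  L0  ⟶  ISSI  (L0)  txn=BusRd+Flush  M[L0]=47
step 5: P2: store L3 := 63  ⟶  IIMI  (L3)  txn=BusRdX  M[L3]=90
step 6: P2: load  L5  ⟶  IISI  (L5)  txn=BusRd  M[L5]=80
step 7: P0: load  L0  ⟶  SSSI  (L0)  txn=BusRd  M[L0]=47
step 8: P3: store L0 := 59  ⟶  IIIM  (L0)  txn=BusRdX  M[L0]=47
step 9: P2: store L3 := 37  ⟶  IIMI  (L3)  txn=∅  M[L3]=90
step 10: P3: store L0 := 48  ⟶  IIIM  (L0)  txn=∅  M[L0]=47
step 11: P0: load  L0  ⟶  SIIS  (L0)  txn=BusRd+Flush  M[L0]=48
step 12: P2: store L1 := 57  ⟶  IIMI  (L1)  txn=BusRdX  M[L1]=50
step 13: P1: load  L0  ⟶  SSIS  (L0)  txn=BusRd  M[L0]=48
step 14: P2: load  L0  ⟶  SSSS  (L0)  txn=BusRd  M[L0]=48

invalidations = 0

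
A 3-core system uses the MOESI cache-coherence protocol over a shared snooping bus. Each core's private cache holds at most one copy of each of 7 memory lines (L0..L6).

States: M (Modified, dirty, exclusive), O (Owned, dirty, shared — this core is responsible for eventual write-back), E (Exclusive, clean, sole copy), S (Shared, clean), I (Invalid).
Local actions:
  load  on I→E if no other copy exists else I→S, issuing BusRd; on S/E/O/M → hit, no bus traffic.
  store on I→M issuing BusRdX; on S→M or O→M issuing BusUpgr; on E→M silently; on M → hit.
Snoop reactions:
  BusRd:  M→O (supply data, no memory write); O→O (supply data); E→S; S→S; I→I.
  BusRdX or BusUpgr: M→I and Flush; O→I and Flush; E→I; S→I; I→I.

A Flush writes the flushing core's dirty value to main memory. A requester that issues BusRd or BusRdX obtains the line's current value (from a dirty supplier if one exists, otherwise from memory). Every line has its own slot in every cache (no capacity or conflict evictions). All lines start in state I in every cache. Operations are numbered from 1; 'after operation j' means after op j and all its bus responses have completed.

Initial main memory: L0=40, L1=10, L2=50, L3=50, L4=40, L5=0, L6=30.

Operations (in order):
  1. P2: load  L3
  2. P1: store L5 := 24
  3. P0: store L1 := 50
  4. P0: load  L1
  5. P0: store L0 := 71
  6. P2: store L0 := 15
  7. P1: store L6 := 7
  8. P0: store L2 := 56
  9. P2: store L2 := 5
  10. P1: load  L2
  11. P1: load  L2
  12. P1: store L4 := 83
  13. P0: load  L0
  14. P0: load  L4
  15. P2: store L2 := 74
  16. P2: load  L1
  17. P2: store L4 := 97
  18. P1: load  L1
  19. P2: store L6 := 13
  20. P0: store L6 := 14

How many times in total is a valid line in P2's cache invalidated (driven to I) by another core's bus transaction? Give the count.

1. P2: load  L3  bus=[BusRd]  L3: P0=I P1=I P2=E  mem[L3]=50
2. P1: store L5 := 24  bus=[BusRdX]  L5: P0=I P1=M P2=I  mem[L5]=0
3. P0: store L1 := 50  bus=[BusRdX]  L1: P0=M P1=I P2=I  mem[L1]=10
4. P0: load  L1  bus=[-]  L1: P0=M P1=I P2=I  mem[L1]=10
5. P0: store L0 := 71  bus=[BusRdX]  L0: P0=M P1=I P2=I  mem[L0]=40
6. P2: store L0 := 15  bus=[BusRdX,Flush]  L0: P0=I P1=I P2=M  mem[L0]=71
7. P1: store L6 := 7  bus=[BusRdX]  L6: P0=I P1=M P2=I  mem[L6]=30
8. P0: store L2 := 56  bus=[BusRdX]  L2: P0=M P1=I P2=I  mem[L2]=50
9. P2: store L2 := 5  bus=[BusRdX,Flush]  L2: P0=I P1=I P2=M  mem[L2]=56
10. P1: load  L2  bus=[BusRd]  L2: P0=I P1=S P2=O  mem[L2]=56
11. P1: load  L2  bus=[-]  L2: P0=I P1=S P2=O  mem[L2]=56
12. P1: store L4 := 83  bus=[BusRdX]  L4: P0=I P1=M P2=I  mem[L4]=40
13. P0: load  L0  bus=[BusRd]  L0: P0=S P1=I P2=O  mem[L0]=71
14. P0: load  L4  bus=[BusRd]  L4: P0=S P1=O P2=I  mem[L4]=40
15. P2: store L2 := 74  bus=[BusUpgr]  L2: P0=I P1=I P2=M  mem[L2]=56
16. P2: load  L1  bus=[BusRd]  L1: P0=O P1=I P2=S  mem[L1]=10
17. P2: store L4 := 97  bus=[BusRdX,Flush]  L4: P0=I P1=I P2=M  mem[L4]=83
18. P1: load  L1  bus=[BusRd]  L1: P0=O P1=S P2=S  mem[L1]=10
19. P2: store L6 := 13  bus=[BusRdX,Flush]  L6: P0=I P1=I P2=M  mem[L6]=7
20. P0: store L6 := 14  bus=[BusRdX,Flush]  L6: P0=M P1=I P2=I  mem[L6]=13

invalidations = 1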